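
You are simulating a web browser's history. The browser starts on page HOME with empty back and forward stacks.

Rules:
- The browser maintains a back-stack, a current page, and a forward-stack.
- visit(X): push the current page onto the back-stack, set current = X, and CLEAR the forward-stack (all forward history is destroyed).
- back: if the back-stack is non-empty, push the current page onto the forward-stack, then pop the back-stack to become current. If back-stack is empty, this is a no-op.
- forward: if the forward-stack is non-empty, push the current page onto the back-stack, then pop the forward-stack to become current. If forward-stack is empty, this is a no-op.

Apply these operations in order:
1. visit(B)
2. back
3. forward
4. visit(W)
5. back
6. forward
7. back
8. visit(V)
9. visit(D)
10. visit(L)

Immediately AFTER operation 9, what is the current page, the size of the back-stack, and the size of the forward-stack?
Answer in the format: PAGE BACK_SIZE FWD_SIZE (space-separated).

After 1 (visit(B)): cur=B back=1 fwd=0
After 2 (back): cur=HOME back=0 fwd=1
After 3 (forward): cur=B back=1 fwd=0
After 4 (visit(W)): cur=W back=2 fwd=0
After 5 (back): cur=B back=1 fwd=1
After 6 (forward): cur=W back=2 fwd=0
After 7 (back): cur=B back=1 fwd=1
After 8 (visit(V)): cur=V back=2 fwd=0
After 9 (visit(D)): cur=D back=3 fwd=0

D 3 0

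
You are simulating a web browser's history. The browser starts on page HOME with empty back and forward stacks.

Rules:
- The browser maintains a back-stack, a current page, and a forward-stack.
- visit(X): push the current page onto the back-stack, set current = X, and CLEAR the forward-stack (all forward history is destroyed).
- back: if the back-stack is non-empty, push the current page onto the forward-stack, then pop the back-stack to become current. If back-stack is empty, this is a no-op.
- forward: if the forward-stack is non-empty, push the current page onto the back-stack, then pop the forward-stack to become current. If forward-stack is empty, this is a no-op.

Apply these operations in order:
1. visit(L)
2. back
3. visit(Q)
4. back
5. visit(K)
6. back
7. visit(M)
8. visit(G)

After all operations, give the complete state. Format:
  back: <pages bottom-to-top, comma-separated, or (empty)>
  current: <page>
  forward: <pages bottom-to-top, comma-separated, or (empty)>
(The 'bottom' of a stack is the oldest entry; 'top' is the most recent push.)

After 1 (visit(L)): cur=L back=1 fwd=0
After 2 (back): cur=HOME back=0 fwd=1
After 3 (visit(Q)): cur=Q back=1 fwd=0
After 4 (back): cur=HOME back=0 fwd=1
After 5 (visit(K)): cur=K back=1 fwd=0
After 6 (back): cur=HOME back=0 fwd=1
After 7 (visit(M)): cur=M back=1 fwd=0
After 8 (visit(G)): cur=G back=2 fwd=0

Answer: back: HOME,M
current: G
forward: (empty)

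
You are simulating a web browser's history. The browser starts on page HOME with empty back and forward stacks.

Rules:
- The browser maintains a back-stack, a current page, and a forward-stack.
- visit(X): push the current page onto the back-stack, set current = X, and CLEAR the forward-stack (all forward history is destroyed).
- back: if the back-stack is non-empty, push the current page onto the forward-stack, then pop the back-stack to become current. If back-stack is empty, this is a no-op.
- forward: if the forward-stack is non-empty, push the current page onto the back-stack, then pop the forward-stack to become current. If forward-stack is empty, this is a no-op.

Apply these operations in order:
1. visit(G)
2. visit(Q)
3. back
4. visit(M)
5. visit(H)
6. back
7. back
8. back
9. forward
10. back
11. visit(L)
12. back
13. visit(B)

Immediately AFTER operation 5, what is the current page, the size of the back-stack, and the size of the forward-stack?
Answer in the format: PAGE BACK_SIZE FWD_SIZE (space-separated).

After 1 (visit(G)): cur=G back=1 fwd=0
After 2 (visit(Q)): cur=Q back=2 fwd=0
After 3 (back): cur=G back=1 fwd=1
After 4 (visit(M)): cur=M back=2 fwd=0
After 5 (visit(H)): cur=H back=3 fwd=0

H 3 0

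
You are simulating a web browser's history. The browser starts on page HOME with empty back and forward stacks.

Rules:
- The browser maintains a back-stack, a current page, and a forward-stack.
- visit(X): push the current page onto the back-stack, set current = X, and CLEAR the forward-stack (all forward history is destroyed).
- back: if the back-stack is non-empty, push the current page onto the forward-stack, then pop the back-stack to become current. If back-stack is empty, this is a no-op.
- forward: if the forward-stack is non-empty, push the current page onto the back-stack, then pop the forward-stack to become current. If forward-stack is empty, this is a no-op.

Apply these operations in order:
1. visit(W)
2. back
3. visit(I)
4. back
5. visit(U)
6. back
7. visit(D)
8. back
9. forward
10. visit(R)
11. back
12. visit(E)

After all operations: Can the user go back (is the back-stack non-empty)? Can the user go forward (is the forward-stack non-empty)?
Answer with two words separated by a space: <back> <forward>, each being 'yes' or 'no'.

Answer: yes no

Derivation:
After 1 (visit(W)): cur=W back=1 fwd=0
After 2 (back): cur=HOME back=0 fwd=1
After 3 (visit(I)): cur=I back=1 fwd=0
After 4 (back): cur=HOME back=0 fwd=1
After 5 (visit(U)): cur=U back=1 fwd=0
After 6 (back): cur=HOME back=0 fwd=1
After 7 (visit(D)): cur=D back=1 fwd=0
After 8 (back): cur=HOME back=0 fwd=1
After 9 (forward): cur=D back=1 fwd=0
After 10 (visit(R)): cur=R back=2 fwd=0
After 11 (back): cur=D back=1 fwd=1
After 12 (visit(E)): cur=E back=2 fwd=0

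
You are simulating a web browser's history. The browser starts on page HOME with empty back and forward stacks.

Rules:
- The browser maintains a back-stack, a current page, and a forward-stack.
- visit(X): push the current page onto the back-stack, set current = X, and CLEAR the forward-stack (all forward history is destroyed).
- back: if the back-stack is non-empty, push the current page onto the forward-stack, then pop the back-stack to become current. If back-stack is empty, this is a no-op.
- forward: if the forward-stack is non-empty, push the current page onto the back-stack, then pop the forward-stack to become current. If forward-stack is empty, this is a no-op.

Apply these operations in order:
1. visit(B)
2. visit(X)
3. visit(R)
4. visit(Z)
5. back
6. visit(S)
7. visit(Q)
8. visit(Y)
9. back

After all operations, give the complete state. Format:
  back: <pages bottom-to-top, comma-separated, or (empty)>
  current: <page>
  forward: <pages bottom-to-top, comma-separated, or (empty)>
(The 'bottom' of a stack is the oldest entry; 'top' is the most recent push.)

Answer: back: HOME,B,X,R,S
current: Q
forward: Y

Derivation:
After 1 (visit(B)): cur=B back=1 fwd=0
After 2 (visit(X)): cur=X back=2 fwd=0
After 3 (visit(R)): cur=R back=3 fwd=0
After 4 (visit(Z)): cur=Z back=4 fwd=0
After 5 (back): cur=R back=3 fwd=1
After 6 (visit(S)): cur=S back=4 fwd=0
After 7 (visit(Q)): cur=Q back=5 fwd=0
After 8 (visit(Y)): cur=Y back=6 fwd=0
After 9 (back): cur=Q back=5 fwd=1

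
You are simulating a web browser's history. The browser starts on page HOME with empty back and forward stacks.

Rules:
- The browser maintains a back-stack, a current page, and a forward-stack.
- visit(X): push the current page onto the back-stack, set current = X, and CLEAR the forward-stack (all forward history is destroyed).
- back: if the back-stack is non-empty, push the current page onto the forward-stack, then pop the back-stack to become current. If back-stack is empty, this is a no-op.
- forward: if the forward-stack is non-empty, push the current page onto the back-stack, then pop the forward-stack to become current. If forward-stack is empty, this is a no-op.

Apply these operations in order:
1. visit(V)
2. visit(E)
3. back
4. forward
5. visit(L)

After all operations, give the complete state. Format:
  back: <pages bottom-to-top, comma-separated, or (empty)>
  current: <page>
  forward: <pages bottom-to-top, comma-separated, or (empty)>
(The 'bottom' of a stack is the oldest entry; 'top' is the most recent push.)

Answer: back: HOME,V,E
current: L
forward: (empty)

Derivation:
After 1 (visit(V)): cur=V back=1 fwd=0
After 2 (visit(E)): cur=E back=2 fwd=0
After 3 (back): cur=V back=1 fwd=1
After 4 (forward): cur=E back=2 fwd=0
After 5 (visit(L)): cur=L back=3 fwd=0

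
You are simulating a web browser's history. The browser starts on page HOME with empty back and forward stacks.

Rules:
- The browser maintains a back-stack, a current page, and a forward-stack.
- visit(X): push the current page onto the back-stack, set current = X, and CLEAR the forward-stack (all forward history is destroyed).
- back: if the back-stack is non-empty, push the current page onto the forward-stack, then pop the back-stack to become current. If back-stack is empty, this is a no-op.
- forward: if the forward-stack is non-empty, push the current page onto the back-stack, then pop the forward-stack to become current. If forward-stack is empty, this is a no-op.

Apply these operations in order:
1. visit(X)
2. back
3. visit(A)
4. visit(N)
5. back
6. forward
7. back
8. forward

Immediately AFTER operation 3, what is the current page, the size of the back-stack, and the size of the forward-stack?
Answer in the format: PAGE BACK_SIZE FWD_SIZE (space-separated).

After 1 (visit(X)): cur=X back=1 fwd=0
After 2 (back): cur=HOME back=0 fwd=1
After 3 (visit(A)): cur=A back=1 fwd=0

A 1 0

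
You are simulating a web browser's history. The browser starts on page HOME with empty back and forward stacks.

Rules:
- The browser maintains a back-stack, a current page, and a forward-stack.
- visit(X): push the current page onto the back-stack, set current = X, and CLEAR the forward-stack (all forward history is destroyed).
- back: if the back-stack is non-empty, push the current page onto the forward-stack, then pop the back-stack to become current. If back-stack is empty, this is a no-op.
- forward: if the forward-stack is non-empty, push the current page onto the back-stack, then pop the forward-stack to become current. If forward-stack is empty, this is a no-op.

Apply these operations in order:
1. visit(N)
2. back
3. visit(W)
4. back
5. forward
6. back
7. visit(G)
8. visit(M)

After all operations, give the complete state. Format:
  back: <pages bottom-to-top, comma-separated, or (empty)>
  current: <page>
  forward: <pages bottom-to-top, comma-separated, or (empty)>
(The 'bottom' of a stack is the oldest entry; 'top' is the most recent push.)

After 1 (visit(N)): cur=N back=1 fwd=0
After 2 (back): cur=HOME back=0 fwd=1
After 3 (visit(W)): cur=W back=1 fwd=0
After 4 (back): cur=HOME back=0 fwd=1
After 5 (forward): cur=W back=1 fwd=0
After 6 (back): cur=HOME back=0 fwd=1
After 7 (visit(G)): cur=G back=1 fwd=0
After 8 (visit(M)): cur=M back=2 fwd=0

Answer: back: HOME,G
current: M
forward: (empty)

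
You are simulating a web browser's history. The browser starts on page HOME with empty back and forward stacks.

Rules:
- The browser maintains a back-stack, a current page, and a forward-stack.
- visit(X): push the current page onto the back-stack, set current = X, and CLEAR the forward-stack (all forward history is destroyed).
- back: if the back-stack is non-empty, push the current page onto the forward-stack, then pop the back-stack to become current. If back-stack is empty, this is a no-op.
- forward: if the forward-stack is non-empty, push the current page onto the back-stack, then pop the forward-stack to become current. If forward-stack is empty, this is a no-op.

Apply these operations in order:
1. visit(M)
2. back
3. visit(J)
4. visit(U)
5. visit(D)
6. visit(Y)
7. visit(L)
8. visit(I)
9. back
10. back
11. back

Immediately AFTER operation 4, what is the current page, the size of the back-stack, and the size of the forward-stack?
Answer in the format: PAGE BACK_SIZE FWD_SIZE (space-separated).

After 1 (visit(M)): cur=M back=1 fwd=0
After 2 (back): cur=HOME back=0 fwd=1
After 3 (visit(J)): cur=J back=1 fwd=0
After 4 (visit(U)): cur=U back=2 fwd=0

U 2 0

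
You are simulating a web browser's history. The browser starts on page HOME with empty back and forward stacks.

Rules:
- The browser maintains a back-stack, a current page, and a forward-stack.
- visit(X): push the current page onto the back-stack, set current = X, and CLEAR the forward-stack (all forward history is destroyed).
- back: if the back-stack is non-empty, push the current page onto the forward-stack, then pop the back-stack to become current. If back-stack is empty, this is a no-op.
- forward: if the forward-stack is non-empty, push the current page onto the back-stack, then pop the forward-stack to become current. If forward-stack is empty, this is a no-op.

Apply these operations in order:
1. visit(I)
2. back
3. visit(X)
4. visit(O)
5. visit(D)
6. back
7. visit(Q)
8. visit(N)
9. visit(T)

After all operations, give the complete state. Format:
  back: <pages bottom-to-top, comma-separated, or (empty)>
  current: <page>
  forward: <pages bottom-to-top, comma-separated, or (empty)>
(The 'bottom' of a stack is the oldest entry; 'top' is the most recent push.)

Answer: back: HOME,X,O,Q,N
current: T
forward: (empty)

Derivation:
After 1 (visit(I)): cur=I back=1 fwd=0
After 2 (back): cur=HOME back=0 fwd=1
After 3 (visit(X)): cur=X back=1 fwd=0
After 4 (visit(O)): cur=O back=2 fwd=0
After 5 (visit(D)): cur=D back=3 fwd=0
After 6 (back): cur=O back=2 fwd=1
After 7 (visit(Q)): cur=Q back=3 fwd=0
After 8 (visit(N)): cur=N back=4 fwd=0
After 9 (visit(T)): cur=T back=5 fwd=0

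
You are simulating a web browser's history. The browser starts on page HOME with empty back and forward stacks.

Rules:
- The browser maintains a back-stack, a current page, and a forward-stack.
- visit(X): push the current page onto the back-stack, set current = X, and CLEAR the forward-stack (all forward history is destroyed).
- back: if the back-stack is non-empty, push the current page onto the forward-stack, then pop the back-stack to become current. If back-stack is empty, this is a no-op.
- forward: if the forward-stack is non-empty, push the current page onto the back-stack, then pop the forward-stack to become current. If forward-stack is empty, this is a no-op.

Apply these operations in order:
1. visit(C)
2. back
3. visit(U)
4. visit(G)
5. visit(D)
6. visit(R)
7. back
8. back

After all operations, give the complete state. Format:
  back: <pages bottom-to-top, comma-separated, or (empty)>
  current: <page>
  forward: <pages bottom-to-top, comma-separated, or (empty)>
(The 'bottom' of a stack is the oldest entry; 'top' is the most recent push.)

Answer: back: HOME,U
current: G
forward: R,D

Derivation:
After 1 (visit(C)): cur=C back=1 fwd=0
After 2 (back): cur=HOME back=0 fwd=1
After 3 (visit(U)): cur=U back=1 fwd=0
After 4 (visit(G)): cur=G back=2 fwd=0
After 5 (visit(D)): cur=D back=3 fwd=0
After 6 (visit(R)): cur=R back=4 fwd=0
After 7 (back): cur=D back=3 fwd=1
After 8 (back): cur=G back=2 fwd=2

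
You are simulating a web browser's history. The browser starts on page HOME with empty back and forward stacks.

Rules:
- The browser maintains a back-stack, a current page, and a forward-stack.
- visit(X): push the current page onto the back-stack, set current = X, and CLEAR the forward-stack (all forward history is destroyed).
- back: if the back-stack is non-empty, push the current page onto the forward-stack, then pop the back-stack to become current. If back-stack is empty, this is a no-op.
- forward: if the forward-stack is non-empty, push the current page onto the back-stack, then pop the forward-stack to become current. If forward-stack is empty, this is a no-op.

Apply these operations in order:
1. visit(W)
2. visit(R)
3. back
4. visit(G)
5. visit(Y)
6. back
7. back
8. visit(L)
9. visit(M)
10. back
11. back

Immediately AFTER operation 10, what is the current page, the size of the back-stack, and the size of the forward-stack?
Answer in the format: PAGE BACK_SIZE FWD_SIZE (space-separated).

After 1 (visit(W)): cur=W back=1 fwd=0
After 2 (visit(R)): cur=R back=2 fwd=0
After 3 (back): cur=W back=1 fwd=1
After 4 (visit(G)): cur=G back=2 fwd=0
After 5 (visit(Y)): cur=Y back=3 fwd=0
After 6 (back): cur=G back=2 fwd=1
After 7 (back): cur=W back=1 fwd=2
After 8 (visit(L)): cur=L back=2 fwd=0
After 9 (visit(M)): cur=M back=3 fwd=0
After 10 (back): cur=L back=2 fwd=1

L 2 1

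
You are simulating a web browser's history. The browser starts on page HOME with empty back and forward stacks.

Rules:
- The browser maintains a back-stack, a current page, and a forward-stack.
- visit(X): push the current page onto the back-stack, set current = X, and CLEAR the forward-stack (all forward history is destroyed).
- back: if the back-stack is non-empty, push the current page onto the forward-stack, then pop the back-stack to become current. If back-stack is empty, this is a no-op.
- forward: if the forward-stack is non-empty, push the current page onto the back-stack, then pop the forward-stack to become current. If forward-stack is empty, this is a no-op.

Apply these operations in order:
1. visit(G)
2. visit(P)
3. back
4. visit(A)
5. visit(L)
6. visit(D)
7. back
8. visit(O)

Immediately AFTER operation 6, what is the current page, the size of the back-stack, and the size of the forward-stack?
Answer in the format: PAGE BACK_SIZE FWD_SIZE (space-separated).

After 1 (visit(G)): cur=G back=1 fwd=0
After 2 (visit(P)): cur=P back=2 fwd=0
After 3 (back): cur=G back=1 fwd=1
After 4 (visit(A)): cur=A back=2 fwd=0
After 5 (visit(L)): cur=L back=3 fwd=0
After 6 (visit(D)): cur=D back=4 fwd=0

D 4 0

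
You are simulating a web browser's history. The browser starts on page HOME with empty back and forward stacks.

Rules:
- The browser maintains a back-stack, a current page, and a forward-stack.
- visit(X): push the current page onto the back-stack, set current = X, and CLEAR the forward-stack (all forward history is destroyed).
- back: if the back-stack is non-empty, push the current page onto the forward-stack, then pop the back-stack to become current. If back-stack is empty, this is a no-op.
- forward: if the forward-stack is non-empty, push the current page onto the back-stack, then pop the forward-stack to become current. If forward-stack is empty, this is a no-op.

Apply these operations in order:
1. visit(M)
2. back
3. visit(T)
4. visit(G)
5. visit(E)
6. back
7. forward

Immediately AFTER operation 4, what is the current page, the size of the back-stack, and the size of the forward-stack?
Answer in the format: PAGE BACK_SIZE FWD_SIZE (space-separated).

After 1 (visit(M)): cur=M back=1 fwd=0
After 2 (back): cur=HOME back=0 fwd=1
After 3 (visit(T)): cur=T back=1 fwd=0
After 4 (visit(G)): cur=G back=2 fwd=0

G 2 0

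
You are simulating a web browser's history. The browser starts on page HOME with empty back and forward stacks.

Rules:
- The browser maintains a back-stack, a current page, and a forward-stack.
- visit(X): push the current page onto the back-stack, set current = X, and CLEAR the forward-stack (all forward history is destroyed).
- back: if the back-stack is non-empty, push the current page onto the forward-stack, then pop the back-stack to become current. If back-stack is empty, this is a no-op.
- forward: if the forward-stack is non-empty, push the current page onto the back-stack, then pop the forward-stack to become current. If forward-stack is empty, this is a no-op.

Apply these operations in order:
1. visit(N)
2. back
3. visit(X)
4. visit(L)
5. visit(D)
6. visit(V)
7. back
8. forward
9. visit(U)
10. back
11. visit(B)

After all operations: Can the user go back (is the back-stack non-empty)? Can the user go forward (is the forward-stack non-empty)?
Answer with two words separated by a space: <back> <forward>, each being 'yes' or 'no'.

After 1 (visit(N)): cur=N back=1 fwd=0
After 2 (back): cur=HOME back=0 fwd=1
After 3 (visit(X)): cur=X back=1 fwd=0
After 4 (visit(L)): cur=L back=2 fwd=0
After 5 (visit(D)): cur=D back=3 fwd=0
After 6 (visit(V)): cur=V back=4 fwd=0
After 7 (back): cur=D back=3 fwd=1
After 8 (forward): cur=V back=4 fwd=0
After 9 (visit(U)): cur=U back=5 fwd=0
After 10 (back): cur=V back=4 fwd=1
After 11 (visit(B)): cur=B back=5 fwd=0

Answer: yes no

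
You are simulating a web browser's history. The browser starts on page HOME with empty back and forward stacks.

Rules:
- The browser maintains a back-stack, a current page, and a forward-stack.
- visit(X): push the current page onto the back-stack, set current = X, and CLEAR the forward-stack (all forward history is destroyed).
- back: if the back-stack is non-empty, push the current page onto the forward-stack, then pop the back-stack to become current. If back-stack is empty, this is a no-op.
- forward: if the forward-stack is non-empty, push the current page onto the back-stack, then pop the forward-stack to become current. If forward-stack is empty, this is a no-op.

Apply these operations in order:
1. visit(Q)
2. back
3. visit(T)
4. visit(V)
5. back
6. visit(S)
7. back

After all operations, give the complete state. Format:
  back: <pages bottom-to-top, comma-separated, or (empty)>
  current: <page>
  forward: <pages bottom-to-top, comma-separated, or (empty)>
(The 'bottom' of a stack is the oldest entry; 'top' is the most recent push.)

After 1 (visit(Q)): cur=Q back=1 fwd=0
After 2 (back): cur=HOME back=0 fwd=1
After 3 (visit(T)): cur=T back=1 fwd=0
After 4 (visit(V)): cur=V back=2 fwd=0
After 5 (back): cur=T back=1 fwd=1
After 6 (visit(S)): cur=S back=2 fwd=0
After 7 (back): cur=T back=1 fwd=1

Answer: back: HOME
current: T
forward: S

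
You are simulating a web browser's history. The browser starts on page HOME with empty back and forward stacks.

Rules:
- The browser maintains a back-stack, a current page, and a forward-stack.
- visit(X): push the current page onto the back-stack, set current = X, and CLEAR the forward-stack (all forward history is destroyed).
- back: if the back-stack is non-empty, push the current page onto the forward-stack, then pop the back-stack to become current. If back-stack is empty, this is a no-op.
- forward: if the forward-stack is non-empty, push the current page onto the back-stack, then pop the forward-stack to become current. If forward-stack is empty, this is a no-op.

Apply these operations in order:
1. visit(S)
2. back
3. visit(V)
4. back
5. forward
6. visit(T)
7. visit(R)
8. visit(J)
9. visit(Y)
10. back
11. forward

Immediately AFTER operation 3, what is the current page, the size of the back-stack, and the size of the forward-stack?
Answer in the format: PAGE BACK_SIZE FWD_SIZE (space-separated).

After 1 (visit(S)): cur=S back=1 fwd=0
After 2 (back): cur=HOME back=0 fwd=1
After 3 (visit(V)): cur=V back=1 fwd=0

V 1 0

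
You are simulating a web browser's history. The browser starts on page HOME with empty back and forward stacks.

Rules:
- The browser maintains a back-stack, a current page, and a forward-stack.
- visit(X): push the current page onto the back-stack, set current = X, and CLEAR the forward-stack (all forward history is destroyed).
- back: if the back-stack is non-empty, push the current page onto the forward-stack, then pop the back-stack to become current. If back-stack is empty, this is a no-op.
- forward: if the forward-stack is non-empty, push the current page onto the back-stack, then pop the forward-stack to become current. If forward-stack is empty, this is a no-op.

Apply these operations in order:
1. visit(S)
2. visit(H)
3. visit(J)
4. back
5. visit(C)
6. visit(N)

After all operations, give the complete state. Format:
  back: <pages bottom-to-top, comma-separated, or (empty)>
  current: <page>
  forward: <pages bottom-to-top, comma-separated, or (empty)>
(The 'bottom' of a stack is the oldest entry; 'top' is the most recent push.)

After 1 (visit(S)): cur=S back=1 fwd=0
After 2 (visit(H)): cur=H back=2 fwd=0
After 3 (visit(J)): cur=J back=3 fwd=0
After 4 (back): cur=H back=2 fwd=1
After 5 (visit(C)): cur=C back=3 fwd=0
After 6 (visit(N)): cur=N back=4 fwd=0

Answer: back: HOME,S,H,C
current: N
forward: (empty)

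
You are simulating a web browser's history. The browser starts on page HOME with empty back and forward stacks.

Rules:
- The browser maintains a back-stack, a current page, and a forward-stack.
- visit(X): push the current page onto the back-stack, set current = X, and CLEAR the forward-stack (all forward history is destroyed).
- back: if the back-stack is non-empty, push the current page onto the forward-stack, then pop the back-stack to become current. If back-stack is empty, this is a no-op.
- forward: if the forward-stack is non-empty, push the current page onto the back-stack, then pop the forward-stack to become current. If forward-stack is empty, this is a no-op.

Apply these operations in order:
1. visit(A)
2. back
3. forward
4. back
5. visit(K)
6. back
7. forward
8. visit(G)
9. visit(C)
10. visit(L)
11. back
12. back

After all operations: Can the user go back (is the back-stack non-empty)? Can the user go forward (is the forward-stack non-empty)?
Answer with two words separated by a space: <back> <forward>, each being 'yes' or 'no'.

Answer: yes yes

Derivation:
After 1 (visit(A)): cur=A back=1 fwd=0
After 2 (back): cur=HOME back=0 fwd=1
After 3 (forward): cur=A back=1 fwd=0
After 4 (back): cur=HOME back=0 fwd=1
After 5 (visit(K)): cur=K back=1 fwd=0
After 6 (back): cur=HOME back=0 fwd=1
After 7 (forward): cur=K back=1 fwd=0
After 8 (visit(G)): cur=G back=2 fwd=0
After 9 (visit(C)): cur=C back=3 fwd=0
After 10 (visit(L)): cur=L back=4 fwd=0
After 11 (back): cur=C back=3 fwd=1
After 12 (back): cur=G back=2 fwd=2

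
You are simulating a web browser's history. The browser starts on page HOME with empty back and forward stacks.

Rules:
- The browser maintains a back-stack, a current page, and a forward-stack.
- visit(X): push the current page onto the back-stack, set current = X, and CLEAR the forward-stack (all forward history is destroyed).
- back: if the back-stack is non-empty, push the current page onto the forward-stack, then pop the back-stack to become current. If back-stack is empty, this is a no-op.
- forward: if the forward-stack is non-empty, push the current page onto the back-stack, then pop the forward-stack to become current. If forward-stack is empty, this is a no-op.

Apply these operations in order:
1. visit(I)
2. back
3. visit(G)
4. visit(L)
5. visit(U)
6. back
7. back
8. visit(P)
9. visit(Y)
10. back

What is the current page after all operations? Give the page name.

After 1 (visit(I)): cur=I back=1 fwd=0
After 2 (back): cur=HOME back=0 fwd=1
After 3 (visit(G)): cur=G back=1 fwd=0
After 4 (visit(L)): cur=L back=2 fwd=0
After 5 (visit(U)): cur=U back=3 fwd=0
After 6 (back): cur=L back=2 fwd=1
After 7 (back): cur=G back=1 fwd=2
After 8 (visit(P)): cur=P back=2 fwd=0
After 9 (visit(Y)): cur=Y back=3 fwd=0
After 10 (back): cur=P back=2 fwd=1

Answer: P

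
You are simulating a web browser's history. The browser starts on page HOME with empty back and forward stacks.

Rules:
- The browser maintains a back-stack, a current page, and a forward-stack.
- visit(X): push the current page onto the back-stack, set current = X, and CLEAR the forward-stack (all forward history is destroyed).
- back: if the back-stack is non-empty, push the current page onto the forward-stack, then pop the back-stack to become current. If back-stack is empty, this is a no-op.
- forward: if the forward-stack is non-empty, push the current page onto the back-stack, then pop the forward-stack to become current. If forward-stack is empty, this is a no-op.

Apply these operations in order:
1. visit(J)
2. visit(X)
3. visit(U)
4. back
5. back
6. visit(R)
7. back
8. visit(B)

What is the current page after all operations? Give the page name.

After 1 (visit(J)): cur=J back=1 fwd=0
After 2 (visit(X)): cur=X back=2 fwd=0
After 3 (visit(U)): cur=U back=3 fwd=0
After 4 (back): cur=X back=2 fwd=1
After 5 (back): cur=J back=1 fwd=2
After 6 (visit(R)): cur=R back=2 fwd=0
After 7 (back): cur=J back=1 fwd=1
After 8 (visit(B)): cur=B back=2 fwd=0

Answer: B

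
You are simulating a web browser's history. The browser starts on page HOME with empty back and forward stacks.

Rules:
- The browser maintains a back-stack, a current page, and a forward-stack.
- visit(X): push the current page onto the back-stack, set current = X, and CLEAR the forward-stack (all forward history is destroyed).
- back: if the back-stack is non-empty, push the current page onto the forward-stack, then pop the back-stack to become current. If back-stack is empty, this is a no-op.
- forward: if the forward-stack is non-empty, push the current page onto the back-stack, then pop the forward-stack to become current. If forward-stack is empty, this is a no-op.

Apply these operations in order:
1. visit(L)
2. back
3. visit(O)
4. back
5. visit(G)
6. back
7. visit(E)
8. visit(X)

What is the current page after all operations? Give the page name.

Answer: X

Derivation:
After 1 (visit(L)): cur=L back=1 fwd=0
After 2 (back): cur=HOME back=0 fwd=1
After 3 (visit(O)): cur=O back=1 fwd=0
After 4 (back): cur=HOME back=0 fwd=1
After 5 (visit(G)): cur=G back=1 fwd=0
After 6 (back): cur=HOME back=0 fwd=1
After 7 (visit(E)): cur=E back=1 fwd=0
After 8 (visit(X)): cur=X back=2 fwd=0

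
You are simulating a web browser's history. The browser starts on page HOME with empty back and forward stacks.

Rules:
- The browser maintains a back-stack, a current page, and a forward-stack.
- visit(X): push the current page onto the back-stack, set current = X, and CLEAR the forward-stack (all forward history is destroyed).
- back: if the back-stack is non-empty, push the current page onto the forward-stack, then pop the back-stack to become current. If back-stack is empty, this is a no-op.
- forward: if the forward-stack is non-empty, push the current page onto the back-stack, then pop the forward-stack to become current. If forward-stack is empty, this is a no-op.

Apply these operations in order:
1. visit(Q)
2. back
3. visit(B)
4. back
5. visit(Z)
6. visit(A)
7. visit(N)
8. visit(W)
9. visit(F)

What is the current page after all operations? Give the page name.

After 1 (visit(Q)): cur=Q back=1 fwd=0
After 2 (back): cur=HOME back=0 fwd=1
After 3 (visit(B)): cur=B back=1 fwd=0
After 4 (back): cur=HOME back=0 fwd=1
After 5 (visit(Z)): cur=Z back=1 fwd=0
After 6 (visit(A)): cur=A back=2 fwd=0
After 7 (visit(N)): cur=N back=3 fwd=0
After 8 (visit(W)): cur=W back=4 fwd=0
After 9 (visit(F)): cur=F back=5 fwd=0

Answer: F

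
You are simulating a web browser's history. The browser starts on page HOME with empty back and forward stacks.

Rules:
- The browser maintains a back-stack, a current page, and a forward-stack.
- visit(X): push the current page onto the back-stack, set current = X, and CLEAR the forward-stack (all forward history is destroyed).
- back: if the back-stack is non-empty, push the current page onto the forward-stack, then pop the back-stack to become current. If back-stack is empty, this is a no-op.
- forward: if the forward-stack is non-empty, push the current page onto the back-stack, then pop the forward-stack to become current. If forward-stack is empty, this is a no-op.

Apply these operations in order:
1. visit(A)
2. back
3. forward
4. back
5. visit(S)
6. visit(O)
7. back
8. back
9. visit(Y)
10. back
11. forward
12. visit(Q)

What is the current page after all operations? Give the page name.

After 1 (visit(A)): cur=A back=1 fwd=0
After 2 (back): cur=HOME back=0 fwd=1
After 3 (forward): cur=A back=1 fwd=0
After 4 (back): cur=HOME back=0 fwd=1
After 5 (visit(S)): cur=S back=1 fwd=0
After 6 (visit(O)): cur=O back=2 fwd=0
After 7 (back): cur=S back=1 fwd=1
After 8 (back): cur=HOME back=0 fwd=2
After 9 (visit(Y)): cur=Y back=1 fwd=0
After 10 (back): cur=HOME back=0 fwd=1
After 11 (forward): cur=Y back=1 fwd=0
After 12 (visit(Q)): cur=Q back=2 fwd=0

Answer: Q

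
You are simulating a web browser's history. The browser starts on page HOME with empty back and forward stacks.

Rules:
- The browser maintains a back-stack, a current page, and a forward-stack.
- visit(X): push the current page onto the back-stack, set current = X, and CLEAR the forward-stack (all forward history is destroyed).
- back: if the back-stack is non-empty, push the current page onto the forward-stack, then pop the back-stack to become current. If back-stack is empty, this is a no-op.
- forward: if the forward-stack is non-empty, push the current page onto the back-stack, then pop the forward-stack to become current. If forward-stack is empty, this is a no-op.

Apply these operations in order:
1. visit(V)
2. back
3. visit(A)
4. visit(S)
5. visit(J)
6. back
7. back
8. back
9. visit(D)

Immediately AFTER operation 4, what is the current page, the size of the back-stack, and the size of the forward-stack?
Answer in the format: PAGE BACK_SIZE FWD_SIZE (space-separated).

After 1 (visit(V)): cur=V back=1 fwd=0
After 2 (back): cur=HOME back=0 fwd=1
After 3 (visit(A)): cur=A back=1 fwd=0
After 4 (visit(S)): cur=S back=2 fwd=0

S 2 0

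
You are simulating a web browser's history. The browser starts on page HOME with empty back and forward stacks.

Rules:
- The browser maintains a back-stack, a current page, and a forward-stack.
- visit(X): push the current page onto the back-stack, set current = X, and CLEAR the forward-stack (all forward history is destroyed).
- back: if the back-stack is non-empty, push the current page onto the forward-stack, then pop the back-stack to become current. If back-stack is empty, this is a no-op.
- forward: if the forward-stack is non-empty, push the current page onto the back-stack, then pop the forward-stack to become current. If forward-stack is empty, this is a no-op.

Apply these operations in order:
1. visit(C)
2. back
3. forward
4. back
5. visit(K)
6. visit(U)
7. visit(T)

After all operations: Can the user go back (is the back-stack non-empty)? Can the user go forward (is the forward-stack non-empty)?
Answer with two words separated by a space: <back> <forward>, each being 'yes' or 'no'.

Answer: yes no

Derivation:
After 1 (visit(C)): cur=C back=1 fwd=0
After 2 (back): cur=HOME back=0 fwd=1
After 3 (forward): cur=C back=1 fwd=0
After 4 (back): cur=HOME back=0 fwd=1
After 5 (visit(K)): cur=K back=1 fwd=0
After 6 (visit(U)): cur=U back=2 fwd=0
After 7 (visit(T)): cur=T back=3 fwd=0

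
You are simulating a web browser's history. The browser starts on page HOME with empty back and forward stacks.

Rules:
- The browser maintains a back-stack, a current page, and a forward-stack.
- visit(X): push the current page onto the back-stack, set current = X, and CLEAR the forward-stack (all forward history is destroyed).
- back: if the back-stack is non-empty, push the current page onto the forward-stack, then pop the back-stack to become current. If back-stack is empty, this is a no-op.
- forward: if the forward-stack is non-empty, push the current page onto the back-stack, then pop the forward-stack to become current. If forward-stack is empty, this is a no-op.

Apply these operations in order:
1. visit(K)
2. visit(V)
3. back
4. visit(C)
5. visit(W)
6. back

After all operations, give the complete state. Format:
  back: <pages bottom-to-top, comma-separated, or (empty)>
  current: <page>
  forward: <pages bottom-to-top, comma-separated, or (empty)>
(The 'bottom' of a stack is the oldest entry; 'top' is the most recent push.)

After 1 (visit(K)): cur=K back=1 fwd=0
After 2 (visit(V)): cur=V back=2 fwd=0
After 3 (back): cur=K back=1 fwd=1
After 4 (visit(C)): cur=C back=2 fwd=0
After 5 (visit(W)): cur=W back=3 fwd=0
After 6 (back): cur=C back=2 fwd=1

Answer: back: HOME,K
current: C
forward: W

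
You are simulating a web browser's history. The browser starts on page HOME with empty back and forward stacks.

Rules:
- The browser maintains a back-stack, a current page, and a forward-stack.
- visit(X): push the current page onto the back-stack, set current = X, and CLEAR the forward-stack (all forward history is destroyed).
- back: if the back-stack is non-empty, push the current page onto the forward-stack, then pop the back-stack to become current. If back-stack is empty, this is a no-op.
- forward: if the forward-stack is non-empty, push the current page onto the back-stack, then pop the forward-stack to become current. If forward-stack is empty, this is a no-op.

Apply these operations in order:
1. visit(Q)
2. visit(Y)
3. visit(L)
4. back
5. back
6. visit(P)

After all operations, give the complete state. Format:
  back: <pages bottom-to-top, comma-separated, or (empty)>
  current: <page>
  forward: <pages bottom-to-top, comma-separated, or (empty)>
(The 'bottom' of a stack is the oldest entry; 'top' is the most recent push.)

Answer: back: HOME,Q
current: P
forward: (empty)

Derivation:
After 1 (visit(Q)): cur=Q back=1 fwd=0
After 2 (visit(Y)): cur=Y back=2 fwd=0
After 3 (visit(L)): cur=L back=3 fwd=0
After 4 (back): cur=Y back=2 fwd=1
After 5 (back): cur=Q back=1 fwd=2
After 6 (visit(P)): cur=P back=2 fwd=0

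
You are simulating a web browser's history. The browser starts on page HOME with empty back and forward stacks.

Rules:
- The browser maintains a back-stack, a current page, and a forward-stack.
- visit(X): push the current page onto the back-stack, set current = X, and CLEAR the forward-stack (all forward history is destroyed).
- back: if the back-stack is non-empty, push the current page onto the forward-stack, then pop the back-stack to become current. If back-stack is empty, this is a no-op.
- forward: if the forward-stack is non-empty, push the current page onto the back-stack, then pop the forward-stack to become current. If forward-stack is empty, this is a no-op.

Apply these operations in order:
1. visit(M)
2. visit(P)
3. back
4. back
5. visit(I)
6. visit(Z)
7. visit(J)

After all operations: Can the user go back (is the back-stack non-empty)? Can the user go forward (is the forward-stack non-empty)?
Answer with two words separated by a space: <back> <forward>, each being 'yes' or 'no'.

Answer: yes no

Derivation:
After 1 (visit(M)): cur=M back=1 fwd=0
After 2 (visit(P)): cur=P back=2 fwd=0
After 3 (back): cur=M back=1 fwd=1
After 4 (back): cur=HOME back=0 fwd=2
After 5 (visit(I)): cur=I back=1 fwd=0
After 6 (visit(Z)): cur=Z back=2 fwd=0
After 7 (visit(J)): cur=J back=3 fwd=0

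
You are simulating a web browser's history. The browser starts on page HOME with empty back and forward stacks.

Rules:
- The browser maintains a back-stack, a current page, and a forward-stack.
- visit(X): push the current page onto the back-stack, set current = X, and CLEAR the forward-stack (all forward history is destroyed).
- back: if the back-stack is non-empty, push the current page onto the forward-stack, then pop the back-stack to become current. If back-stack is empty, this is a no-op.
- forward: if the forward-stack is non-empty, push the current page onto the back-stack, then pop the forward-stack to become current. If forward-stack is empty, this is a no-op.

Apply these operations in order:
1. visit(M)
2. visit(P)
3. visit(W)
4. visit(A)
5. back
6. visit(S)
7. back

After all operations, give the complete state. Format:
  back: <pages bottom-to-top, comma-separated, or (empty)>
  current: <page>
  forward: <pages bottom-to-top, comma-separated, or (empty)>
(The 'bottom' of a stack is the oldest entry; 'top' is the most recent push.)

Answer: back: HOME,M,P
current: W
forward: S

Derivation:
After 1 (visit(M)): cur=M back=1 fwd=0
After 2 (visit(P)): cur=P back=2 fwd=0
After 3 (visit(W)): cur=W back=3 fwd=0
After 4 (visit(A)): cur=A back=4 fwd=0
After 5 (back): cur=W back=3 fwd=1
After 6 (visit(S)): cur=S back=4 fwd=0
After 7 (back): cur=W back=3 fwd=1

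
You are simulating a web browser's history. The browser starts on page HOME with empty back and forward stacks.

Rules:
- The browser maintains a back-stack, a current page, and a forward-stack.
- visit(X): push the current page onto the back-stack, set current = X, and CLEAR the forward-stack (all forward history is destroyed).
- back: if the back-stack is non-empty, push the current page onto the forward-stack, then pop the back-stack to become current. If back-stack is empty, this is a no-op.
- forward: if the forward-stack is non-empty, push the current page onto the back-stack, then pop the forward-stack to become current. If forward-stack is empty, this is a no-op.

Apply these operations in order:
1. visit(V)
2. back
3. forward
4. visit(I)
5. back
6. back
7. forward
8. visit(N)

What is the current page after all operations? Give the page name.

After 1 (visit(V)): cur=V back=1 fwd=0
After 2 (back): cur=HOME back=0 fwd=1
After 3 (forward): cur=V back=1 fwd=0
After 4 (visit(I)): cur=I back=2 fwd=0
After 5 (back): cur=V back=1 fwd=1
After 6 (back): cur=HOME back=0 fwd=2
After 7 (forward): cur=V back=1 fwd=1
After 8 (visit(N)): cur=N back=2 fwd=0

Answer: N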